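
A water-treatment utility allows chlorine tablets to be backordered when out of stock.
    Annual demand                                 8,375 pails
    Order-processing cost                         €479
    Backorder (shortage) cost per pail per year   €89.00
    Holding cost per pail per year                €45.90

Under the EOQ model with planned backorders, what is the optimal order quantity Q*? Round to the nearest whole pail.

Basic EOQ = √(2·8,375·479/45.9) = 418.089
Backorder adjustment √((H+b)/b) = √((45.9+89)/89) = 1.2312
Q* = 418.089 × 1.2312 ≈ 514.73

515 pails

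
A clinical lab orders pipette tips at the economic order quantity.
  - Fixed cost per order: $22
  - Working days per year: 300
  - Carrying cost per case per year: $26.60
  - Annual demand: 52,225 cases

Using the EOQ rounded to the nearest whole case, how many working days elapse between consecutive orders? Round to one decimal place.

1.7 days

Q* = √(2·D·S / H) = √(2·52,225·22 / 26.6) = √86,387.2 ≈ 293.92 → Q = 294 cases
T = Q/D × 300 days = 294/52,225 × 300 = 1.689 days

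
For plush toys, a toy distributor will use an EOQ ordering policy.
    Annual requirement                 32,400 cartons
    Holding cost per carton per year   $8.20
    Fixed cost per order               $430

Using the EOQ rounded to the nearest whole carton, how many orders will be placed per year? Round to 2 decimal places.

Q* = √(2·D·S / H) = √(2·32,400·430 / 8.2) = √3,398,048.8 ≈ 1,843.38 → Q = 1,843
Orders per year = D/Q = 32,400 / 1,843 = 17.580

17.58 orders per year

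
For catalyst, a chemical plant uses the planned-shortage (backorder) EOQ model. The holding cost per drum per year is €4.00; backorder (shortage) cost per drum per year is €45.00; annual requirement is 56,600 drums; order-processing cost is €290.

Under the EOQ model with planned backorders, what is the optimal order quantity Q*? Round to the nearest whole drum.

2,989 drums

Basic EOQ = √(2·56,600·290/4) = 2,864.786
Backorder adjustment √((H+b)/b) = √((4+45)/45) = 1.0435
Q* = 2,864.786 × 1.0435 ≈ 2,989.40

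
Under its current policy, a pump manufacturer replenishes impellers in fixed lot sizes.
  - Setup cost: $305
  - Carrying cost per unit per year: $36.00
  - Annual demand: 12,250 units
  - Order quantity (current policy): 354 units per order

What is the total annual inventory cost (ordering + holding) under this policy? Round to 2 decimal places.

Annual ordering cost = (D/Q)·S = (12,250/354) × 305 = $10,554.38
Annual holding cost  = (Q/2)·H = (354/2) × 36 = $6,372.00
Total = $10,554.38 + $6,372.00 = $16,926.38

$16,926.38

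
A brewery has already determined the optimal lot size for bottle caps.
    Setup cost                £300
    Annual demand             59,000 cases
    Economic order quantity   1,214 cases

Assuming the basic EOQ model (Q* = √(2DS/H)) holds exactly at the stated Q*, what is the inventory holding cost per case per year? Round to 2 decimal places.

£24.02

EOQ relation: Q² = 2DS/H, so rearrange for the unknown.
H = 2DS / Q² = 2 × 59,000 × 300 / 1,214² = 24.0196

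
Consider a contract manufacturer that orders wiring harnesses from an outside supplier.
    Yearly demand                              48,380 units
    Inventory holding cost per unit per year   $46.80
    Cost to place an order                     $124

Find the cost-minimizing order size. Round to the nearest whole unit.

506 units

Q* = √(2·D·S / H) = √(2·48,380·124 / 46.8) = √256,372.6 ≈ 506.33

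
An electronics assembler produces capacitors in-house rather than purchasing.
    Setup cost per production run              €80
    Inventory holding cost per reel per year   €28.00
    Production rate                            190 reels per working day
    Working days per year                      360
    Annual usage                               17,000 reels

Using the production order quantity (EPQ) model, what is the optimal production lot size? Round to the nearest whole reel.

360 reels

Daily demand d = 17,000/360 = 47.222; p = 190; 1 − d/p = 0.75146
EPQ = √(2DS / (H(1 − d/p)))
    = √(2 × 17,000 × 80 / (28 × 0.75146)) ≈ 359.54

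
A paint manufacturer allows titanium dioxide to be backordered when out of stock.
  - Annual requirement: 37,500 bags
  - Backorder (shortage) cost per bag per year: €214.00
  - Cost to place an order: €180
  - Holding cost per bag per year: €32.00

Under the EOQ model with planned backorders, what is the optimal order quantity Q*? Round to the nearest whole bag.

Basic EOQ = √(2·37,500·180/32) = 649.519
Backorder adjustment √((H+b)/b) = √((32+214)/214) = 1.0722
Q* = 649.519 × 1.0722 ≈ 696.39

696 bags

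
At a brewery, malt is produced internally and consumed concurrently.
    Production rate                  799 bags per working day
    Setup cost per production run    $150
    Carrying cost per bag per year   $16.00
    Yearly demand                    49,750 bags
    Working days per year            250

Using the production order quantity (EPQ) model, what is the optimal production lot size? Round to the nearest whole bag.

1,115 bags

Daily demand d = 49,750/250 = 199.000; p = 799; 1 − d/p = 0.75094
EPQ = √(2DS / (H(1 − d/p)))
    = √(2 × 49,750 × 150 / (16 × 0.75094)) ≈ 1,114.54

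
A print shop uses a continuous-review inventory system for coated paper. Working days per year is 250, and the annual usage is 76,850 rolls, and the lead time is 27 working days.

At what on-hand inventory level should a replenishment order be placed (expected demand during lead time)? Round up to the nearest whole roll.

8,300 rolls

Daily demand d = 76,850 / 250 = 307.400 rolls/day
Demand during lead time = 307.400 × 27 = 8,299.80
Reorder point = 8,299.80 → round up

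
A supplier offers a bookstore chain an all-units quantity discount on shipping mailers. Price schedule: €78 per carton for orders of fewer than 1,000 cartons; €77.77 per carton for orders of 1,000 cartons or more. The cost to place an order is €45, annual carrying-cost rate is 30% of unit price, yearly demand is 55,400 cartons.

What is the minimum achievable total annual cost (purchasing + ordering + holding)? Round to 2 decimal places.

€4,322,616.50

H₁ = 30%×€78 = €23.4000;  H₂ = 30%×€77.77 = €23.3310
EOQ₁ = √(2×55,400×45/23.4000) = 461.60  (< 1,000, feasible at tier 1)
EOQ₂ = √(2×55,400×45/23.3310) = 462.28  (< 1,000 → use Q = 1,000 at tier-2 price)
TC(tier 1 (EOQ₁), Q≈461.6) = €4,332,001.50
TC(tier 2, Q≈1,000.0) = €4,322,616.50
Minimum at tier 2: €4,322,616.50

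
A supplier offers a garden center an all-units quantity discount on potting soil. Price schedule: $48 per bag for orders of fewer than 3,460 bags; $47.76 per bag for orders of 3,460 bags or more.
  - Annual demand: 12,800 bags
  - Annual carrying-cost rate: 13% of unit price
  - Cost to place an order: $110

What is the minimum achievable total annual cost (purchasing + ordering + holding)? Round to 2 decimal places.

$618,591.88

H₁ = 13%×$48 = $6.2400;  H₂ = 13%×$47.76 = $6.2088
EOQ₁ = √(2×12,800×110/6.2400) = 671.78  (< 3,460, feasible at tier 1)
EOQ₂ = √(2×12,800×110/6.2088) = 673.46  (< 3,460 → use Q = 3,460 at tier-2 price)
TC(tier 1 (EOQ₁), Q≈671.8) = $618,591.88
TC(tier 2, Q≈3,460.0) = $622,476.16
Minimum at tier 1 (EOQ₁): $618,591.88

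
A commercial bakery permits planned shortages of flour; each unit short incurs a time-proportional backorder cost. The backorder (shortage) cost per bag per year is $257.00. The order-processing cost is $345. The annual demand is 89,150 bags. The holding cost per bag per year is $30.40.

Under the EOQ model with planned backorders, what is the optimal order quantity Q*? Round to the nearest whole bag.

Basic EOQ = √(2·89,150·345/30.4) = 1,422.487
Backorder adjustment √((H+b)/b) = √((30.4+257)/257) = 1.0575
Q* = 1,422.487 × 1.0575 ≈ 1,504.27

1,504 bags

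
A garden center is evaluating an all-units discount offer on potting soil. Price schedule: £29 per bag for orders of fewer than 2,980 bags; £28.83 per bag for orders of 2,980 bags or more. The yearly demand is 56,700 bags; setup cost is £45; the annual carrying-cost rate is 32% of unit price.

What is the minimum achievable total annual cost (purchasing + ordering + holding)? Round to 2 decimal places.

£1,649,263.35

H₁ = 32%×£29 = £9.2800;  H₂ = 32%×£28.83 = £9.2256
EOQ₁ = √(2×56,700×45/9.2800) = 741.55  (< 2,980, feasible at tier 1)
EOQ₂ = √(2×56,700×45/9.2256) = 743.73  (< 2,980 → use Q = 2,980 at tier-2 price)
TC(tier 1 (EOQ₁), Q≈741.5) = £1,651,181.56
TC(tier 2, Q≈2,980.0) = £1,649,263.35
Minimum at tier 2: £1,649,263.35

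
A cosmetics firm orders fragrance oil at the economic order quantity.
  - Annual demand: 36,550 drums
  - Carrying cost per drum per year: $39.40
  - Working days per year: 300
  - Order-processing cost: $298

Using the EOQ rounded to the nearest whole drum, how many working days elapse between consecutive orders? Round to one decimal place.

6.1 days

Q* = √(2·D·S / H) = √(2·36,550·298 / 39.4) = √552,888.3 ≈ 743.56 → Q = 744 drums
Days between orders = 300 / (D/Q) = 300 / 49.126 ≈ 6.107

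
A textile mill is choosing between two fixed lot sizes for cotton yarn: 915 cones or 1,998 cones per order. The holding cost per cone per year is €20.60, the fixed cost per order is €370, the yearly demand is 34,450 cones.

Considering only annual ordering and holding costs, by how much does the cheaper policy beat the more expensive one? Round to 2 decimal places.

€3,603.93

TC(Q) = (D/Q)S + (Q/2)H
TC(915) = (34,450/915)×370 + (915/2)×20.6 = €23,355.10
TC(1,998) = (34,450/1,998)×370 + (1,998/2)×20.6 = €26,959.03
Cheaper: Q = 915.  Difference = €3,603.93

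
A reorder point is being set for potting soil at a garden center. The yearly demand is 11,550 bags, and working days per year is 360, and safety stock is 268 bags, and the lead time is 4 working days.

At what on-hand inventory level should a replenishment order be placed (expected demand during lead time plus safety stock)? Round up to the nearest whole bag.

Daily demand d = 11,550 / 360 = 32.083 bags/day
Demand during lead time = 32.083 × 4 = 128.33
Reorder point = 128.33 + 268 = 396.33 → round up

397 bags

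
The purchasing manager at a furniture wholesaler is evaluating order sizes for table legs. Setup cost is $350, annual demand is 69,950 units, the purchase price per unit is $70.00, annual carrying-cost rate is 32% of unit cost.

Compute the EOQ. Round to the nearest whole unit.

Carrying cost H = $70 × 32% = $22.4000/unit/yr
2DS/H = 2·69,950·350/22.4 = 2,185,937.50
EOQ = √2,185,937.50 ≈ 1,478.49

1,478 units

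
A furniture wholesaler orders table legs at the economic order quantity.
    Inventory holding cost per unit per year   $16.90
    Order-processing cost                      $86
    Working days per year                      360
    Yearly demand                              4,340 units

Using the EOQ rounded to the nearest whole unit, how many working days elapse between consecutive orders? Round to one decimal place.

17.4 days

2DS/H = 2·4,340·86/16.9 = 44,170.41
EOQ = √44,170.41 ≈ 210.17 → Q = 210 units
T = Q/D × 360 days = 210/4,340 × 360 = 17.419 days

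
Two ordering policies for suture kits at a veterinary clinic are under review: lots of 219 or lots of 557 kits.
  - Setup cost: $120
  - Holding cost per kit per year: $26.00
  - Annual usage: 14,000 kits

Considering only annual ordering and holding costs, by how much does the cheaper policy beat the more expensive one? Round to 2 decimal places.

$261.07

TC(Q) = (D/Q)S + (Q/2)H
TC(219) = (14,000/219)×120 + (219/2)×26 = $10,518.23
TC(557) = (14,000/557)×120 + (557/2)×26 = $10,257.16
|ΔTC| = |$10,518.23 − $10,257.16| = $261.07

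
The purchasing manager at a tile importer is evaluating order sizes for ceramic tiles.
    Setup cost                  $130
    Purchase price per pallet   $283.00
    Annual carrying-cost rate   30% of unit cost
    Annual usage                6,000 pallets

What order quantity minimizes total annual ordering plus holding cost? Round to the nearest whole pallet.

136 pallets

Holding cost per pallet per year: H = 30% × $283 = $84.9000
Optimal lot size Q* = (2 × 6,000 × $130 / $84.9)^½ ≈ 135.55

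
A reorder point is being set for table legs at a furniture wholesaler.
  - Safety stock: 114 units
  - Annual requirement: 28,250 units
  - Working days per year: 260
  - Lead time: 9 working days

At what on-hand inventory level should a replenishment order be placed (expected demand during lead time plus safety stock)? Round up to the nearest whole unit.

1,092 units

Daily demand d = 28,250 / 260 = 108.654 units/day
Demand during lead time = 108.654 × 9 = 977.88
Reorder point = 977.88 + 114 = 1,091.88 → round up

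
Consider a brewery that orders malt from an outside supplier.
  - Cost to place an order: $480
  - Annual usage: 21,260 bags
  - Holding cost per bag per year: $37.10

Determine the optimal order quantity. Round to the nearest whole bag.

742 bags

Q* = √(2·D·S / H) = √(2·21,260·480 / 37.1) = √550,124.0 ≈ 741.70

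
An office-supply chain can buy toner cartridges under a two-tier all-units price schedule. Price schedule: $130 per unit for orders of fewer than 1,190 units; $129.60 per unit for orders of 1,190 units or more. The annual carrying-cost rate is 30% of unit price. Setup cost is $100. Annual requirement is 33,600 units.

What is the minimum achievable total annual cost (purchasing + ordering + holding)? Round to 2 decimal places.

$4,380,517.13

H₁ = 30%×$130 = $39.0000;  H₂ = 30%×$129.60 = $38.8800
EOQ₁ = √(2×33,600×100/39.0000) = 415.10  (< 1,190, feasible at tier 1)
EOQ₂ = √(2×33,600×100/38.8800) = 415.74  (< 1,190 → use Q = 1,190 at tier-2 price)
TC(tier 1 (EOQ₁), Q≈415.1) = $4,384,188.89
TC(tier 2, Q≈1,190.0) = $4,380,517.13
Minimum at tier 2: $4,380,517.13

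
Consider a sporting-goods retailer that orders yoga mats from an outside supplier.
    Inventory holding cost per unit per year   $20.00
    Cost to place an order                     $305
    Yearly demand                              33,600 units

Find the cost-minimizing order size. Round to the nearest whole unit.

1,012 units

EOQ = √(2DS/H) = √(2 × 33,600 × 305 / 20)
    = √(1,024,800.00) ≈ 1,012.32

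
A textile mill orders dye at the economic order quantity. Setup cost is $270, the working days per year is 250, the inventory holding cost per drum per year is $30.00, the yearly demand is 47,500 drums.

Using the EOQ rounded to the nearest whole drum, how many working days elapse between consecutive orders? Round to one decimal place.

EOQ = √(2DS/H) = √(2 × 47,500 × 270 / 30)
    = √(855,000.00) ≈ 924.66 → Q = 925 drums
Days between orders = 250 / (D/Q) = 250 / 51.351 ≈ 4.868

4.9 days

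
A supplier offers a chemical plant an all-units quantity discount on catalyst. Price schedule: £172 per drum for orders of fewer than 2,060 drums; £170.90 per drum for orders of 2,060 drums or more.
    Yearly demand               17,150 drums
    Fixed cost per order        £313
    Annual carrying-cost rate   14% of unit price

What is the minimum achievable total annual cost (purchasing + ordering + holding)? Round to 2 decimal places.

£2,958,184.58

H₁ = 14%×£172 = £24.0800;  H₂ = 14%×£170.90 = £23.9260
EOQ₁ = √(2×17,150×313/24.0800) = 667.71  (< 2,060, feasible at tier 1)
EOQ₂ = √(2×17,150×313/23.9260) = 669.86  (< 2,060 → use Q = 2,060 at tier-2 price)
TC(tier 1 (EOQ₁), Q≈667.7) = £2,965,878.57
TC(tier 2, Q≈2,060.0) = £2,958,184.58
Minimum at tier 2: £2,958,184.58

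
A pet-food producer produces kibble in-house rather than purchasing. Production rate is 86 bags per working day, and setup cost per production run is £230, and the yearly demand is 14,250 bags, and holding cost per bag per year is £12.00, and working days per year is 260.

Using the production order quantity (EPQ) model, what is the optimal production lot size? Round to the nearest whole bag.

1,227 bags

Daily demand d = 14,250/260 = 54.808; p = 86; 1 − d/p = 0.36270
EPQ = √(2DS / (H(1 − d/p)))
    = √(2 × 14,250 × 230 / (12 × 0.36270)) ≈ 1,227.22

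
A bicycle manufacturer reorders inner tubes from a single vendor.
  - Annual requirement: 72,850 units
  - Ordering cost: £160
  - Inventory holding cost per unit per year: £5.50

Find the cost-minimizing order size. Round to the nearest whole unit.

2,059 units

EOQ = √(2DS/H) = √(2 × 72,850 × 160 / 5.5)
    = √(4,238,545.45) ≈ 2,058.77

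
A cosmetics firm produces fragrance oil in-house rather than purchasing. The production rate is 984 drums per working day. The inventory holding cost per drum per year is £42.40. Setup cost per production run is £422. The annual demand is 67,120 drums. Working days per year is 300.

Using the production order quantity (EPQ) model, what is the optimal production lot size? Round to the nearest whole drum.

1,315 drums

d = 67,120/300 = 223.7333 drums/day;  effective holding cost H(1 − d/p) = 42.4·(1 − 223.7333/984) = 32.75946
Q* = √(2DS / H_eff) = √(2·67,120·422 / 32.75946) ≈ 1,315.01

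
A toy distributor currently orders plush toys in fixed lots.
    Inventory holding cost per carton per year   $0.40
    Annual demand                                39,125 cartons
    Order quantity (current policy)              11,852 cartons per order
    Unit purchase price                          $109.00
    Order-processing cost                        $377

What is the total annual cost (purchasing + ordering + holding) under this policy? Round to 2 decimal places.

$4,268,239.93

Orders/yr = 39,125/11,852 = 3.301; ordering cost = 3.301 × $377 = $1,244.53
Average inventory = 11,852/2 = 5926; holding cost = 5926 × $0.4 = $2,370.40
Purchase cost = D·C = 39,125 × 109 = $4,264,625.00
Total = $1,244.53 + $2,370.40 + $4,264,625.00 = $4,268,239.93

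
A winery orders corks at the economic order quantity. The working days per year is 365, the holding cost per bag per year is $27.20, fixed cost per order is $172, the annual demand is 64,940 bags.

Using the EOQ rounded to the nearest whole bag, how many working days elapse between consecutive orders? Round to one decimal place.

Optimal lot size Q* = (2 × 64,940 × $172 / $27.2)^½ ≈ 906.26 → Q = 906 bags
Cycle time = (working days × Q)/D = (365 × 906) / 64,940 = 5.092 days

5.1 days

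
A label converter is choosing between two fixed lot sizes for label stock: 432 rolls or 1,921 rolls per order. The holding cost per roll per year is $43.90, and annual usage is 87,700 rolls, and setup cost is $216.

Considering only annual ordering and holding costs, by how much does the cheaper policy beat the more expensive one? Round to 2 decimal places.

$1,305.34

For each Q, cost = (D/Q)·S + (Q/2)·H.
TC(432) = (87,700/432)×216 + (432/2)×43.9 = $53,332.40
TC(1,921) = (87,700/1,921)×216 + (1,921/2)×43.9 = $52,027.06
|ΔTC| = |$53,332.40 − $52,027.06| = $1,305.34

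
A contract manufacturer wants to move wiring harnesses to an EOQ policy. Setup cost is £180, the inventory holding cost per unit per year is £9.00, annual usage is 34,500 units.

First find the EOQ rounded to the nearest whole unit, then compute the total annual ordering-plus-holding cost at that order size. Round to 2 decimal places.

£10,572.61

Optimal lot size Q* = (2 × 34,500 × £180 / £9)^½ ≈ 1,174.73 → Q = 1,175 units
Annual ordering cost = (D/Q)·S = (34,500/1,175) × 180 = £5,285.11
Annual holding cost  = (Q/2)·H = (1,175/2) × 9 = £5,287.50
Total = £5,285.11 + £5,287.50 = £10,572.61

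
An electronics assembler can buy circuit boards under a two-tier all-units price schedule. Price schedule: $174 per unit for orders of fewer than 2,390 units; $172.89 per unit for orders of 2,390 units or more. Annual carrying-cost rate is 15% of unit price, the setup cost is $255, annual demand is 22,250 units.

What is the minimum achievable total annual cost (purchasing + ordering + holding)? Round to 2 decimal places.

$3,880,166.99

H₁ = 15%×$174 = $26.1000;  H₂ = 15%×$172.89 = $25.9335
EOQ₁ = √(2×22,250×255/26.1000) = 659.37  (< 2,390, feasible at tier 1)
EOQ₂ = √(2×22,250×255/25.9335) = 661.48  (< 2,390 → use Q = 2,390 at tier-2 price)
TC(tier 1 (EOQ₁), Q≈659.4) = $3,888,709.58
TC(tier 2, Q≈2,390.0) = $3,880,166.99
Minimum at tier 2: $3,880,166.99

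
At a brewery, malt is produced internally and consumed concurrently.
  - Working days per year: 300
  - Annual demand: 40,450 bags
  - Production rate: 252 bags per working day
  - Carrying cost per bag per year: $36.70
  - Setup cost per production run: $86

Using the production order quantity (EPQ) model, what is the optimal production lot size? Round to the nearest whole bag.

639 bags

Daily demand d = 40,450/300 = 134.833; p = 252; 1 − d/p = 0.46495
EPQ = √(2DS / (H(1 − d/p)))
    = √(2 × 40,450 × 86 / (36.7 × 0.46495)) ≈ 638.54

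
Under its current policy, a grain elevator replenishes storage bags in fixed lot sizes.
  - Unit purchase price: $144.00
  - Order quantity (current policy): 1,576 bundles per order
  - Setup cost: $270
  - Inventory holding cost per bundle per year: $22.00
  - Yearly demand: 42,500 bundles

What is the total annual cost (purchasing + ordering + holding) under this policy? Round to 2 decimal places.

$6,144,617.09

Ordering: D/Q × S = 42,500/1,576 × $270 = $7,281.09
Holding:  Q/2 × H = 1,576/2 × $22 = $17,336.00
Purchase cost = D·C = 42,500 × 144 = $6,120,000.00
Total = $7,281.09 + $17,336.00 + $6,120,000.00 = $6,144,617.09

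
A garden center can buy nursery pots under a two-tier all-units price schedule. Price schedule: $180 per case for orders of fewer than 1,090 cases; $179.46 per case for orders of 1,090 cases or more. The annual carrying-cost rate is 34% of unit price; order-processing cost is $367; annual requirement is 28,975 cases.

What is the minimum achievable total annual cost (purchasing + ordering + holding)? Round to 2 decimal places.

H₁ = 34%×$180 = $61.2000;  H₂ = 34%×$179.46 = $61.0164
EOQ₁ = √(2×28,975×367/61.2000) = 589.50  (< 1,090, feasible at tier 1)
EOQ₂ = √(2×28,975×367/61.0164) = 590.39  (< 1,090 → use Q = 1,090 at tier-2 price)
TC(tier 1 (EOQ₁), Q≈589.5) = $5,251,577.42
TC(tier 2, Q≈1,090.0) = $5,242,863.24
Minimum at tier 2: $5,242,863.24

$5,242,863.24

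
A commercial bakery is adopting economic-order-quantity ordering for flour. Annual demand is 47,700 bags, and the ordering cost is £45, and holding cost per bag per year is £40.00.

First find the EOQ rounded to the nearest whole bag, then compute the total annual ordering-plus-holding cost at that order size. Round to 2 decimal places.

£13,104.21

2DS/H = 2·47,700·45/40 = 107,325.00
EOQ = √107,325.00 ≈ 327.60 → Q = 328 bags
Orders/yr = 47,700/328 = 145.427; ordering cost = 145.427 × £45 = £6,544.21
Average inventory = 328/2 = 164; holding cost = 164 × £40 = £6,560.00
Total = £6,544.21 + £6,560.00 = £13,104.21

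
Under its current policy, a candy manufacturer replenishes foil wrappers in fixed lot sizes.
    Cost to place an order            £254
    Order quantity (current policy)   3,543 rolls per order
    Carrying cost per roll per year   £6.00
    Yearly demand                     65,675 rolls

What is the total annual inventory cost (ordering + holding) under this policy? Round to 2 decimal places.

£15,337.28

Annual ordering cost = (D/Q)·S = (65,675/3,543) × 254 = £4,708.28
Annual holding cost  = (Q/2)·H = (3,543/2) × 6 = £10,629.00
Total = £4,708.28 + £10,629.00 = £15,337.28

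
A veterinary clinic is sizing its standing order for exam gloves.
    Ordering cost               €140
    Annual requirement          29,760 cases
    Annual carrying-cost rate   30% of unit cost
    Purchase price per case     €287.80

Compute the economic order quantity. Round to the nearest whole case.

311 cases

Carrying cost H = €287.8 × 30% = €86.3400/case/yr
2DS/H = 2·29,760·140/86.34 = 96,511.47
EOQ = √96,511.47 ≈ 310.66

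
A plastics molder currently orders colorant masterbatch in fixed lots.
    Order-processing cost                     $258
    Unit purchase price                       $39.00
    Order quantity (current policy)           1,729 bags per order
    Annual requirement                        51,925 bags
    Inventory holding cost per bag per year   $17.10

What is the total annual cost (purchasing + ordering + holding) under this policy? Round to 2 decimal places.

Annual ordering cost = (D/Q)·S = (51,925/1,729) × 258 = $7,748.21
Annual holding cost  = (Q/2)·H = (1,729/2) × 17.1 = $14,782.95
Purchase cost = D·C = 51,925 × 39 = $2,025,075.00
Total = $7,748.21 + $14,782.95 + $2,025,075.00 = $2,047,606.16

$2,047,606.16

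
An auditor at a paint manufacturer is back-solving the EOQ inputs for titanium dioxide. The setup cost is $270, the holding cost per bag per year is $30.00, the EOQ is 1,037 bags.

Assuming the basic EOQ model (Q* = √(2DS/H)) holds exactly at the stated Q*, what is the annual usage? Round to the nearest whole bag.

From Q* = √(2DS/H) ⇒ Q*² = 2DS/H.
D = Q²H / (2S) = 1,037² × 30 / (2 × 270) = 59,742.72

59,743 bags per year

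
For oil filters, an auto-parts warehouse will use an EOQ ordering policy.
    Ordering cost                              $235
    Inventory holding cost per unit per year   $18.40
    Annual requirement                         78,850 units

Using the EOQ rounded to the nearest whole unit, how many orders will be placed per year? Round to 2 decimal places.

EOQ = √(2DS/H) = √(2 × 78,850 × 235 / 18.4)
    = √(2,014,103.26) ≈ 1,419.19 → Q = 1,419
Orders per year = D/Q = 78,850 / 1,419 = 55.567

55.57 orders per year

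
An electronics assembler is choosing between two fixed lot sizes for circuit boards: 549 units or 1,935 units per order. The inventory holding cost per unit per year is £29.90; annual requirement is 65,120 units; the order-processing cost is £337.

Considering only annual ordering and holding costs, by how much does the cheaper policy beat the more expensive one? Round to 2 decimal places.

£7,911.47

TC(Q) = (D/Q)S + (Q/2)H
TC(549) = (65,120/549)×337 + (549/2)×29.9 = £48,181.03
TC(1,935) = (65,120/1,935)×337 + (1,935/2)×29.9 = £40,269.56
Cheaper: Q = 1,935.  Difference = £7,911.47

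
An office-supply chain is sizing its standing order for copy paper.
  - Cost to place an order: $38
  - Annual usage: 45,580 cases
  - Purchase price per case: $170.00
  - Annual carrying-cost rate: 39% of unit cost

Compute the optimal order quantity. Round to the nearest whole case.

229 cases

Carrying cost H = $170 × 39% = $66.3000/case/yr
EOQ = √(2DS/H) = √(2 × 45,580 × 38 / 66.3)
    = √(52,248.57) ≈ 228.58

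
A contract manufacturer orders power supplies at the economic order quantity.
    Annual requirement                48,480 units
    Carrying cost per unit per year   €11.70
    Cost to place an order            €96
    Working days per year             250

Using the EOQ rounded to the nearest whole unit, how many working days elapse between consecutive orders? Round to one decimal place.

EOQ = √(2DS/H) = √(2 × 48,480 × 96 / 11.7)
    = √(795,569.23) ≈ 891.95 → Q = 892 units
T = Q/D × 250 days = 892/48,480 × 250 = 4.600 days

4.6 days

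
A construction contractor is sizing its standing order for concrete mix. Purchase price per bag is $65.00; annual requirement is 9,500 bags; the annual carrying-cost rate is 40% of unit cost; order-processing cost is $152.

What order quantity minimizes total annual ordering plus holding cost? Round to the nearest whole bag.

333 bags

H = i·C = 0.4 × $65 = $26.0000 per bag-year
2DS/H = 2·9,500·152/26 = 111,076.92
EOQ = √111,076.92 ≈ 333.28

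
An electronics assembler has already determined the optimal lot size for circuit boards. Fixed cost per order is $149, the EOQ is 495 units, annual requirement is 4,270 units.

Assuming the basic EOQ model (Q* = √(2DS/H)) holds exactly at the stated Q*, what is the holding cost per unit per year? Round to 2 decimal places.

$5.19

Since Q* = (2DS/H)^½, squaring gives Q*²·H = 2DS.
H = 2DS / Q² = 2 × 4,270 × 149 / 495² = 5.1932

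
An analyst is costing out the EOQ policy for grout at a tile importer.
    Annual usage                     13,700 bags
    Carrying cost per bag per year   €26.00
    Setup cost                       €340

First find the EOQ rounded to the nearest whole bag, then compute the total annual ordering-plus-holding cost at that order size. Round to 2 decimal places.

€15,563.29

Optimal lot size Q* = (2 × 13,700 × €340 / €26)^½ ≈ 598.59 → Q = 599 bags
Orders/yr = 13,700/599 = 22.871; ordering cost = 22.871 × €340 = €7,776.29
Average inventory = 599/2 = 299.5; holding cost = 299.5 × €26 = €7,787.00
Total = €7,776.29 + €7,787.00 = €15,563.29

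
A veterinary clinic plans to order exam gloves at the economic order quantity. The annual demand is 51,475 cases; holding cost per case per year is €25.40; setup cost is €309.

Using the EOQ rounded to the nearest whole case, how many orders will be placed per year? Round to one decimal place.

EOQ = √(2DS/H) = √(2 × 51,475 × 309 / 25.4)
    = √(1,252,423.23) ≈ 1,119.12 → Q = 1,119
N = D/Q = 51,475/1,119 ≈ 46.001 orders/yr

46.0 orders per year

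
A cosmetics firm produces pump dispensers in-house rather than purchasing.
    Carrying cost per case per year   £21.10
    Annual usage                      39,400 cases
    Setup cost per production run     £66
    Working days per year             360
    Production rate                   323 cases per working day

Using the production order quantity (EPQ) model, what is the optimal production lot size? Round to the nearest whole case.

d = 39,400/360 = 109.4444 cases/day;  effective holding cost H(1 − d/p) = 21.1·(1 − 109.4444/323) = 13.95053
Q* = √(2DS / H_eff) = √(2·39,400·66 / 13.95053) ≈ 610.58

611 cases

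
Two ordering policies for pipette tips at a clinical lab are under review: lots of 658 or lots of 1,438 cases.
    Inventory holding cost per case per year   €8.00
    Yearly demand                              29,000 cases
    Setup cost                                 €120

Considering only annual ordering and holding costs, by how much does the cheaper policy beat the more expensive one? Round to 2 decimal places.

€251.27

Annual cost at Q: ordering D·S/Q plus holding Q·H/2.
TC(658) = (29,000/658)×120 + (658/2)×8 = €7,920.75
TC(1,438) = (29,000/1,438)×120 + (1,438/2)×8 = €8,172.03
Lots of 658 are cheaper by €251.27.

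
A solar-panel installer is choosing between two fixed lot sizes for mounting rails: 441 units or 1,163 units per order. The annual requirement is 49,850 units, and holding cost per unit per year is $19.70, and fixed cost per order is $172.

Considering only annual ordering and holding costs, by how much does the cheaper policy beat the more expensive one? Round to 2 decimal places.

For each Q, cost = (D/Q)·S + (Q/2)·H.
TC(441) = (49,850/441)×172 + (441/2)×19.7 = $23,786.48
TC(1,163) = (49,850/1,163)×172 + (1,163/2)×19.7 = $18,828.03
Lots of 1,163 are cheaper by $4,958.45.

$4,958.45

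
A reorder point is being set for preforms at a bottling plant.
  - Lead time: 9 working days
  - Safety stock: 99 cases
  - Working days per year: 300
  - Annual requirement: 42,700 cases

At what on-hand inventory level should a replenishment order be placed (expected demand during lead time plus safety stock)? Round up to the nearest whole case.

1,380 cases

Daily demand d = 42,700 / 300 = 142.333 cases/day
Demand during lead time = 142.333 × 9 = 1,281.00
Reorder point = 1,281.00 + 99 = 1,380.00 → round up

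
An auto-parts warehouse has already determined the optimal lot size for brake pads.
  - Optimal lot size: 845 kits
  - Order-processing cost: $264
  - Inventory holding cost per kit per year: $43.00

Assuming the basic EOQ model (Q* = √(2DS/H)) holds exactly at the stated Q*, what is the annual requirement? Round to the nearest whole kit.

EOQ relation: Q² = 2DS/H, so rearrange for the unknown.
D = Q²H / (2S) = 845² × 43 / (2 × 264) = 58,149.76

58,150 kits per year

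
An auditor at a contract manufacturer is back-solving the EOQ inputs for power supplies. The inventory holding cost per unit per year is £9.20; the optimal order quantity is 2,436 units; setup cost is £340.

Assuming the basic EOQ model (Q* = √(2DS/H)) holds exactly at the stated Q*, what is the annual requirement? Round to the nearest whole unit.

EOQ relation: Q² = 2DS/H, so rearrange for the unknown.
D = Q²H / (2S) = 2,436² × 9.2 / (2 × 340) = 80,284.83

80,285 units per year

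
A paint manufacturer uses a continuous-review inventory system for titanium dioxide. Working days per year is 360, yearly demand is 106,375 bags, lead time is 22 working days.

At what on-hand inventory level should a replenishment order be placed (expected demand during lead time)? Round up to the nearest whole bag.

Daily demand d = 106,375 / 360 = 295.486 bags/day
Demand during lead time = 295.486 × 22 = 6,500.69
Reorder point = 6,500.69 → round up

6,501 bags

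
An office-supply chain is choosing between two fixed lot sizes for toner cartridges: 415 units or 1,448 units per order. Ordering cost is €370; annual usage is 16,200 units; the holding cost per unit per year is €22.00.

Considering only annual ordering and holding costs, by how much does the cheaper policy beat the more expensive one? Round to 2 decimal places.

Annual cost at Q: ordering D·S/Q plus holding Q·H/2.
TC(415) = (16,200/415)×370 + (415/2)×22 = €19,008.37
TC(1,448) = (16,200/1,448)×370 + (1,448/2)×22 = €20,067.50
|ΔTC| = |€19,008.37 − €20,067.50| = €1,059.13

€1,059.13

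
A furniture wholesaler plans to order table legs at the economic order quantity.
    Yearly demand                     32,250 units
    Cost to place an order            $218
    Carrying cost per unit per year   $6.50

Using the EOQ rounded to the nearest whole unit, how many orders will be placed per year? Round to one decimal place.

EOQ = √(2DS/H) = √(2 × 32,250 × 218 / 6.5)
    = √(2,163,230.77) ≈ 1,470.79 → Q = 1,471
Orders per year = D/Q = 32,250 / 1,471 = 21.924

21.9 orders per year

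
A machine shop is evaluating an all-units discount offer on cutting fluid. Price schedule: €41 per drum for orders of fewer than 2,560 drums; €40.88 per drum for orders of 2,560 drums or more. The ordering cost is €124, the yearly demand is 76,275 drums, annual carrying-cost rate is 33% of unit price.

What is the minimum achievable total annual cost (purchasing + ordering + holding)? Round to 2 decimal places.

H₁ = 33%×€41 = €13.5300;  H₂ = 33%×€40.88 = €13.4904
EOQ₁ = √(2×76,275×124/13.5300) = 1,182.41  (< 2,560, feasible at tier 1)
EOQ₂ = √(2×76,275×124/13.4904) = 1,184.14  (< 2,560 → use Q = 2,560 at tier-2 price)
TC(tier 1 (EOQ₁), Q≈1,182.4) = €3,143,273.01
TC(tier 2, Q≈2,560.0) = €3,139,084.28
Minimum at tier 2: €3,139,084.28

€3,139,084.28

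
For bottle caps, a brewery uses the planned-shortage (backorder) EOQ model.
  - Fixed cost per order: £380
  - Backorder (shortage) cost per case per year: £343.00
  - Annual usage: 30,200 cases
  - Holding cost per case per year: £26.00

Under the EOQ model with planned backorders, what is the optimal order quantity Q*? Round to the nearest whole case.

Basic EOQ = √(2·30,200·380/26) = 939.558
Backorder adjustment √((H+b)/b) = √((26+343)/343) = 1.0372
Q* = 939.558 × 1.0372 ≈ 974.52

975 cases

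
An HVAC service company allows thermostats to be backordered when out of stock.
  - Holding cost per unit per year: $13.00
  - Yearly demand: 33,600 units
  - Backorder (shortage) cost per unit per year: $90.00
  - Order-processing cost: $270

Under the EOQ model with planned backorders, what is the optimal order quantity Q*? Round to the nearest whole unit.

Q* = √(2DS/H) · √((H + b)/b)
   = √(2 × 33,600 × 270 / 13) · √((13 + 90) / 90)
   = 1,181.394 × 1.0698 ≈ 1,263.84

1,264 units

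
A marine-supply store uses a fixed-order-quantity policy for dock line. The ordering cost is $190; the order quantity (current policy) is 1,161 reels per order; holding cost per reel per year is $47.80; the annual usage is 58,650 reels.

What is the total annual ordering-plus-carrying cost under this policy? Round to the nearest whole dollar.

Annual ordering cost = (D/Q)·S = (58,650/1,161) × 190 = $9,598.19
Annual holding cost  = (Q/2)·H = (1,161/2) × 47.8 = $27,747.90
Total = $9,598.19 + $27,747.90 = $37,346.09

$37,346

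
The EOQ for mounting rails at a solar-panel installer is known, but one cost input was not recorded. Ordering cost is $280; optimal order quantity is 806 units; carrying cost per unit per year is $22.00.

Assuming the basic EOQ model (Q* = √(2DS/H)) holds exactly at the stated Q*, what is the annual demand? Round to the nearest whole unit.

25,521 units per year

Since Q* = (2DS/H)^½, squaring gives Q*²·H = 2DS.
D = Q²H / (2S) = 806² × 22 / (2 × 280) = 25,521.41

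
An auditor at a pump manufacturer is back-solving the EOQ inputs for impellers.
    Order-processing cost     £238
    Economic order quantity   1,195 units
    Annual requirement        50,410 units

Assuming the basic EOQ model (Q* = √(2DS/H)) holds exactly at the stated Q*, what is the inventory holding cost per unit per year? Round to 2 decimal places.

£16.80

From Q* = √(2DS/H) ⇒ Q*² = 2DS/H.
H = 2DS / Q² = 2 × 50,410 × 238 / 1,195² = 16.8030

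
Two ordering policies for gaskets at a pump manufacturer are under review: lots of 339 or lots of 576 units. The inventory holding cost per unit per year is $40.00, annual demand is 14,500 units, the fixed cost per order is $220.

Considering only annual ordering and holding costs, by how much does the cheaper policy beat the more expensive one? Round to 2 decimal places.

For each Q, cost = (D/Q)·S + (Q/2)·H.
TC(339) = (14,500/339)×220 + (339/2)×40 = $16,190.03
TC(576) = (14,500/576)×220 + (576/2)×40 = $17,058.19
Cheaper: Q = 339.  Difference = $868.16

$868.16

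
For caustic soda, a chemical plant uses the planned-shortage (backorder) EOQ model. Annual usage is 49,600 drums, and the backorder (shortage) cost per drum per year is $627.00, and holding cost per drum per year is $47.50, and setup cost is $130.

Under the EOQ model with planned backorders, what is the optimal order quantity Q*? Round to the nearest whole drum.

Basic EOQ = √(2·49,600·130/47.5) = 521.052
Backorder adjustment √((H+b)/b) = √((47.5+627)/627) = 1.0372
Q* = 521.052 × 1.0372 ≈ 540.43

540 drums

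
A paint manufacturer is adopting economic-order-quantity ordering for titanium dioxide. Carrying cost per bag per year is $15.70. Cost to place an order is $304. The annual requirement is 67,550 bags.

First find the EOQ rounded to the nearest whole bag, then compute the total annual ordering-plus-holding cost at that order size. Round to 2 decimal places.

$25,393.02

Q* = √(2·D·S / H) = √(2·67,550·304 / 15.7) = √2,615,949.0 ≈ 1,617.39 → Q = 1,617 bags
Ordering: D/Q × S = 67,550/1,617 × $304 = $12,699.57
Holding:  Q/2 × H = 1,617/2 × $15.7 = $12,693.45
Total = $12,699.57 + $12,693.45 = $25,393.02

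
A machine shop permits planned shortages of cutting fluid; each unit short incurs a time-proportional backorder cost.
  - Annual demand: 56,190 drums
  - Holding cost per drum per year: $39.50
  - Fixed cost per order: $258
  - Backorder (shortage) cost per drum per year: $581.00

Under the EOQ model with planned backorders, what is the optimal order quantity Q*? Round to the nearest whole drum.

Basic EOQ = √(2·56,190·258/39.5) = 856.753
Backorder adjustment √((H+b)/b) = √((39.5+581)/581) = 1.0334
Q* = 856.753 × 1.0334 ≈ 885.40

885 drums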